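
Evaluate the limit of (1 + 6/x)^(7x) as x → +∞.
As x → +∞: write (1 + 6/x)^(7x) = ((1 + 6/x)^x)^7 → (e^6)^7 = e^42.
Limit = e^(42).

Final answer: e^(42)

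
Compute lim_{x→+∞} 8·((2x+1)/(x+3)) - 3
Evaluate the dominant behaviour as x → +∞; each term tends to a finite value or vanishes.
Limit = 13.

Final answer: 13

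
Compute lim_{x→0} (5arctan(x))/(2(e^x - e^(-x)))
Both numerator and denominator → 0 as x → 0; this is a 0/0 indeterminate form.
Expand each to leading order near x = 0: numerator ~ 5·x, denominator ~ 4·x.
The limit of the ratio is 5/4.

Final answer: 5/4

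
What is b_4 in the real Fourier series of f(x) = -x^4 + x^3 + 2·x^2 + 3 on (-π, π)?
b_4 = (1/π) ∫_{-π}^{π} f(x)·sin(4x) dx.
Evaluate the integral (use parity and integration by parts as needed): b_4 = 3/16 - π^2/2.

Final answer: 3/16 - π^2/2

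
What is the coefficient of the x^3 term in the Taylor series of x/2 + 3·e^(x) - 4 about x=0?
Expand to order 3: x/2 + 3·e^(x) - 4 = x^3/2 + 3·x^2/2 + 7·x/2 - 1 + O(x^4).
The coefficient of x^3 is 1/2.

Final answer: 1/2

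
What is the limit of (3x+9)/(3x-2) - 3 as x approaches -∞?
Evaluate the dominant behaviour as x → -∞; each term tends to a finite value or vanishes.
Limit = -2.

Final answer: -2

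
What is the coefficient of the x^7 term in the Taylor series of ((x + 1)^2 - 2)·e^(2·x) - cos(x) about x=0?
Expand to order 7: ((x + 1)^2 - 2)·e^(2·x) - cos(x) = 44·x^7/105 + 89·x^6/80 + 12·x^5/5 + 95·x^4/24 + 14·x^3/3 + 7·x^2/2 - 2 + O(x^8).
The coefficient of x^7 is 44/105.

Final answer: 44/105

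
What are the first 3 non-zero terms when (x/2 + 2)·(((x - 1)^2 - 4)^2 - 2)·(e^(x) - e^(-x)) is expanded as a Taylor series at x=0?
26·x^3/3 + 55·x^2 + 28·x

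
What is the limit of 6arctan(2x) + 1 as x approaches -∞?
Evaluate the dominant behaviour as x → -∞; each term tends to a finite value or vanishes.
Limit = 1 - 3·π.

Final answer: 1 - 3·π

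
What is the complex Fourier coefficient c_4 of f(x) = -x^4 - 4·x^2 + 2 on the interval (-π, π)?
Compute the real Fourier coefficients first: a_4 = -π^2/2 - 13/16, b_4 = 0.
Then c_4 = (a_4 − i·b_4)/2 = -π^2/4 - 13/32.

Final answer: -π^2/4 - 13/32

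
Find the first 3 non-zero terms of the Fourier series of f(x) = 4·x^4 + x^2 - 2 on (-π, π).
(188 - 32·π^2)·cos(x) + (-11 + 8·π^2)·cos(2·x) - 2 + π^2/3 + 4·π^4/5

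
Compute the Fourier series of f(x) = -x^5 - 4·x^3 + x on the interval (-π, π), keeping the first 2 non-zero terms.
(-2·π^4 - 190 + 32·π^2)·sin(x) + (-π^2 + 1/2 + π^4)·sin(2·x)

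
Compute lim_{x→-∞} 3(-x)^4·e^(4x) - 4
The product is a 0·∞ indeterminate form at x → -∞.
Rewrite the product as 3(-x)^4 / e^(-4x) (an ∞/∞ form) and apply L'Hôpital, or use the standard hierarchy e^(4|x|) ≫ |(-x)^4| as x → -∞.
The indeterminate product → 0, so the limit = -4.

Final answer: -4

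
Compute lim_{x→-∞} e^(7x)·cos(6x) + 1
Evaluate the dominant behaviour as x → -∞; each term tends to a finite value or vanishes.
Limit = 1.

Final answer: 1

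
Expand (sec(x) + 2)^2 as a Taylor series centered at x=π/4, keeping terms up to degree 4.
4·√(2) + 6 + (4 + 4·√(2))·(x - π/4) + (8·√(2)/(4·√(2) + 6) + 12/(4·√(2) + 6) + 24/(√(2) + 2) + 18·√(2)/(√(2) + 2))·(x - π/4)^2 + (24·√(2)/(4·√(2) + 6) + 36/(4·√(2) + 6) + 88/(3·√(2) + 6) + 66·√(2)/(3·√(2) + 6))·(x - π/4)^3 + (284·√(2)/(24·√(2) + 36) + 426/(24·√(2) + 36) + 152/(4·√(2) + 8) + 114·√(2)/(4·√(2) + 8))·(x - π/4)^4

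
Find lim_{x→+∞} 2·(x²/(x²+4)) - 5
Evaluate the dominant behaviour as x → +∞; each term tends to a finite value or vanishes.
Limit = -3.

Final answer: -3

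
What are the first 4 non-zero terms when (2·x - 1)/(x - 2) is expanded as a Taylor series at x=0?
-3·x^3/16 - 3·x^2/8 - 3·x/4 + 1/2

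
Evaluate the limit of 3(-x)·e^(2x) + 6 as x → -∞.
The product is a 0·∞ indeterminate form at x → -∞.
Rewrite the product as 3(-x) / e^(-2x) (an ∞/∞ form) and apply L'Hôpital, or use the standard hierarchy e^(2|x|) ≫ |(-x)| as x → -∞.
The indeterminate product → 0, so the limit = 6.

Final answer: 6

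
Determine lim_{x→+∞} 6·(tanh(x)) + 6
Evaluate the dominant behaviour as x → +∞; each term tends to a finite value or vanishes.
Limit = 12.

Final answer: 12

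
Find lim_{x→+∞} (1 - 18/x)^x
As x → +∞: this is the defining limit (1 - 18/x)^x → e^(-18).
Limit = e^(-18).

Final answer: e^(-18)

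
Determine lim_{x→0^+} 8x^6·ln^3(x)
This is a 0·∞ indeterminate form at x → 0⁺.
Rewrite the product as 8·ln^3(x) / x^(-6) and apply L'Hôpital, or use the standard hierarchy x^(-6) ≫ |ln x|^3 as x → 0⁺.
The indeterminate product → 0, so the limit = 0.

Final answer: 0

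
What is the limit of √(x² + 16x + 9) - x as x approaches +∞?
This is an ∞ − ∞ indeterminate form.
Multiply and divide by the conjugate √(x²+16x + 9) + x; the x² terms cancel, leaving (16x + 9)/(√(x²+16x + 9)+x) → 16/2 = 8.
Limit = 8.

Final answer: 8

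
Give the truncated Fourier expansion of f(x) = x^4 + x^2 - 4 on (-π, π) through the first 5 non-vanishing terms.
(44 - 8·π^2)·cos(x) + (-2 + 2·π^2)·cos(2·x) + (4/27 - 8·π^2/9)·cos(3·x) + (1/16 + π^2/2)·cos(4·x) - 4 + π^2/3 + π^4/5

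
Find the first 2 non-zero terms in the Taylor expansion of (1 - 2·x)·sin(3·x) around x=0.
-6·x^2 + 3·x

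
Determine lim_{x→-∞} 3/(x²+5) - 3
Evaluate the dominant behaviour as x → -∞; each term tends to a finite value or vanishes.
Limit = -3.

Final answer: -3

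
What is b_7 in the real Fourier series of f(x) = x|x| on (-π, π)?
b_7 = (1/π) ∫_{-π}^{π} f(x)·sin(7x) dx.
Evaluate the integral (use parity and integration by parts as needed): b_7 = (-8 + 98·π^2)/(343·π).

Final answer: (-8 + 98·π^2)/(343·π)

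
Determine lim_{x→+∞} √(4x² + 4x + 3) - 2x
As x → +∞: multiply by the conjugate to get (4x+3)/(√(4x²+4x+3)+2x); the denominator ~ 4x, so the limit is 4/4 = 1.
Limit = 1.

Final answer: 1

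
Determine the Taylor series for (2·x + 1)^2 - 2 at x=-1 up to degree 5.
-1 - 4·(x + 1) + 4·(x + 1)^2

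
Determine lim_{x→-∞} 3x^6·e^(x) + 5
The product is a 0·∞ indeterminate form at x → -∞.
Rewrite the product as 3x^6 / e^(-x) (an ∞/∞ form) and apply L'Hôpital, or use the standard hierarchy e^(|x|) ≫ |x^6| as x → -∞.
The indeterminate product → 0, so the limit = 5.

Final answer: 5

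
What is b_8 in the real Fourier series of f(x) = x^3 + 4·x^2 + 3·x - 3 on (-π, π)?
b_8 = (1/π) ∫_{-π}^{π} f(x)·sin(8x) dx.
Evaluate the integral (use parity and integration by parts as needed): b_8 = -π^2/4 - 93/128.

Final answer: -π^2/4 - 93/128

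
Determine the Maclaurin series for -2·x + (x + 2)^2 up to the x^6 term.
x^2 + 2·x + 4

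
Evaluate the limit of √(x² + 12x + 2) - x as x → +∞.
This is an ∞ − ∞ indeterminate form.
Multiply and divide by the conjugate √(x²+12x + 2) + x; the x² terms cancel, leaving (12x + 2)/(√(x²+12x + 2)+x) → 12/2 = 6.
Limit = 6.

Final answer: 6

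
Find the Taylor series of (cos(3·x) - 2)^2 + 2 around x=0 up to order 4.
27·x^4/2 + 9·x^2 + 3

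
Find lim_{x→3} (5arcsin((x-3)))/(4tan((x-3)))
Both numerator and denominator → 0 as x → 3; this is a 0/0 indeterminate form.
Expand each to leading order near x = 3: numerator ~ 5·(x - 3), denominator ~ 4·(x - 3).
The limit of the ratio is 5/4.

Final answer: 5/4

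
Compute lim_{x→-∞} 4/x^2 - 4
Evaluate the dominant behaviour as x → -∞; each term tends to a finite value or vanishes.
Limit = -4.

Final answer: -4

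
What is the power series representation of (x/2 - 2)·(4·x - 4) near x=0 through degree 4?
2·x^2 - 10·x + 8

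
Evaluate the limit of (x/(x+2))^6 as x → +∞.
As x → +∞: x/(x+2) = 1/(1 + 2/x) → 1, and the 6th power of a limit-1 base also → 1.
Limit = 1.

Final answer: 1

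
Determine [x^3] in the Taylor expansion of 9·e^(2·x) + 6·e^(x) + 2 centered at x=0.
Expand to order 3: 9·e^(2·x) + 6·e^(x) + 2 = 13·x^3 + 21·x^2 + 24·x + 17 + O(x^4).
The coefficient of x^3 is 13.

Final answer: 13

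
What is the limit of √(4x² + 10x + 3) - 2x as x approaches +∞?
As x → +∞: multiply by the conjugate to get (10x+3)/(√(4x²+10x+3)+2x); the denominator ~ 4x, so the limit is 10/4 = 5/2.
Limit = 5/2.

Final answer: 5/2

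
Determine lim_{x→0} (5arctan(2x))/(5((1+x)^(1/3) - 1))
Both numerator and denominator → 0 as x → 0; this is a 0/0 indeterminate form.
Expand each to leading order near x = 0: numerator ~ 10·x, denominator ~ 5·x/3.
The limit of the ratio is 6.

Final answer: 6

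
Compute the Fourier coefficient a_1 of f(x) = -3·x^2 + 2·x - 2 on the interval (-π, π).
a_1 = (1/π) ∫_{-π}^{π} f(x)·cos(1x) dx.
Evaluate the integral (use parity and integration by parts as needed): a_1 = 12.

Final answer: 12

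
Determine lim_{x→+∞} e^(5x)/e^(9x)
This is an ∞/∞ indeterminate form as x → +∞.
Rewrite e^(5x)/e^(9x) = e^((5−9)x) = e^(-4x); the exponent coefficient is -4 < 0 so e^(-4x) → 0.
Limit = 0.

Final answer: 0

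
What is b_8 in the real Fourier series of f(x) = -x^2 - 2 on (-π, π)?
b_8 = (1/π) ∫_{-π}^{π} f(x)·sin(8x) dx.
Evaluate the integral (use parity and integration by parts as needed): b_8 = 0.

Final answer: 0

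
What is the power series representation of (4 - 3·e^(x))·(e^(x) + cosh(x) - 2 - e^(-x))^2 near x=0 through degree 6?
-1051·x^6/240 - 847·x^5/120 - 41·x^4/8 - 13·x^3/6 + 27·x^2/2 - 7·x + 1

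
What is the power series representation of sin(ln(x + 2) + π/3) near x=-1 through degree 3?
√(3)/2 + (x + 1)/2 + (-√(3)/4 - 1/4)·(x + 1)^2 + (1/12 + √(3)/4)·(x + 1)^3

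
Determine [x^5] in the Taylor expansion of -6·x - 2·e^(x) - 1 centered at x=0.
Expand to order 5: -6·x - 2·e^(x) - 1 = -x^5/60 - x^4/12 - x^3/3 - x^2 - 8·x - 3 + O(x^6).
The coefficient of x^5 is -1/60.

Final answer: -1/60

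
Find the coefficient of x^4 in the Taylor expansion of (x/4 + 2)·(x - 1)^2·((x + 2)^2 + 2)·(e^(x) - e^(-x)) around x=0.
Expand to order 4: (x/4 + 2)·(x - 1)^2·((x + 2)^2 + 2)·(e^(x) - e^(-x)) = 8·x^4/3 - 4·x^3 - 29·x^2 + 24·x + O(x^5).
The coefficient of x^4 is 8/3.

Final answer: 8/3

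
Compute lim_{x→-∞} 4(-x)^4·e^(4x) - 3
The product is a 0·∞ indeterminate form at x → -∞.
Rewrite the product as 4(-x)^4 / e^(-4x) (an ∞/∞ form) and apply L'Hôpital, or use the standard hierarchy e^(4|x|) ≫ |(-x)^4| as x → -∞.
The indeterminate product → 0, so the limit = -3.

Final answer: -3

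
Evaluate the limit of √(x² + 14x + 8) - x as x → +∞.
This is an ∞ − ∞ indeterminate form.
Multiply and divide by the conjugate √(x²+14x + 8) + x; the x² terms cancel, leaving (14x + 8)/(√(x²+14x + 8)+x) → 14/2 = 7.
Limit = 7.

Final answer: 7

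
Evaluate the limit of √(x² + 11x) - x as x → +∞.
This is an ∞ − ∞ indeterminate form.
Multiply and divide by the conjugate √(x²+11x) + x; the x² terms cancel, leaving (11x)/(√(x²+11x)+x) → 11/2.
Limit = 11/2.

Final answer: 11/2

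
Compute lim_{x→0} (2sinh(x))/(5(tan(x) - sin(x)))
Both numerator and denominator → 0 as x → 0; this is a 0/0 indeterminate form.
Expand each to leading order near x = 0: numerator ~ 2·x, denominator ~ 5·x^3/2.
The limit of the ratio is ∞.

Final answer: ∞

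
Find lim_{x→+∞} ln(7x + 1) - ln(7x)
This is an ∞ − ∞ indeterminate form.
Combine the logarithms: ln(7x+1) − ln(7x) = ln((7x+1)/(7x)) = ln(1 + 1/(7x)) → ln(1) = 0.
Limit = 0.

Final answer: 0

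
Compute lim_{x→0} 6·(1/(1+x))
Direct substitution at x = 0 gives 6.

Final answer: 6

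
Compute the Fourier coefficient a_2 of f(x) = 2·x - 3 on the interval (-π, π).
a_2 = (1/π) ∫_{-π}^{π} f(x)·cos(2x) dx.
Evaluate the integral (use parity and integration by parts as needed): a_2 = 0.

Final answer: 0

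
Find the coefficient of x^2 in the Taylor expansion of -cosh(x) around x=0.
Expand to order 2: -cosh(x) = -x^2/2 - 1 + O(x^3).
The coefficient of x^2 is -1/2.

Final answer: -1/2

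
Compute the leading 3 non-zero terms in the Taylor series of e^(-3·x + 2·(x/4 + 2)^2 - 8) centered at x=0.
5·x^2/8 - x + 1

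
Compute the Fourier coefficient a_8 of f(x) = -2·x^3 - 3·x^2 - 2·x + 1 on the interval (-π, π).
a_8 = (1/π) ∫_{-π}^{π} f(x)·cos(8x) dx.
Evaluate the integral (use parity and integration by parts as needed): a_8 = -3/16.

Final answer: -3/16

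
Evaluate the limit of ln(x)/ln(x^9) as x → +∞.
This is an ∞/∞ indeterminate form as x → +∞.
Write ln(x^9) = 9·ln(x), reducing the quotient to 1/9.
Limit = 1/9.

Final answer: 1/9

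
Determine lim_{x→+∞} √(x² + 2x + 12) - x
This is an ∞ − ∞ indeterminate form.
Multiply and divide by the conjugate √(x²+2x + 12) + x; the x² terms cancel, leaving (2x + 12)/(√(x²+2x + 12)+x) → 2/2 = 1.
Limit = 1.

Final answer: 1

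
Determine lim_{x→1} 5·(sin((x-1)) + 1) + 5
Direct substitution at x = 1 gives 10.

Final answer: 10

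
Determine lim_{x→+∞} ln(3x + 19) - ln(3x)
This is an ∞ − ∞ indeterminate form.
Combine the logarithms: ln(3x+19) − ln(3x) = ln((3x+19)/(3x)) = ln(1 + 19/(3x)) → ln(1) = 0.
Limit = 0.

Final answer: 0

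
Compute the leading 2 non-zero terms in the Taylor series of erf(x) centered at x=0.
-2·x^3/(3·√(π)) + 2·x/√(π)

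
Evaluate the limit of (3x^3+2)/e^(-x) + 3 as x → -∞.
The quotient is an ∞/∞ indeterminate form as x → -∞.
Compare growth rates of the dominant terms (exponentials ≫ polynomials ≫ logarithms), or apply L'Hôpital's rule; the quotient → 0.
Adding the constant: 0 + 3 = 3. Limit = 3.

Final answer: 3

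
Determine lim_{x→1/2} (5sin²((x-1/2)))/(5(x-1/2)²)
Both numerator and denominator → 0 as x → 1/2; this is a 0/0 indeterminate form.
Expand each to leading order near x = 1/2: numerator ~ 5·(x - 1/2)^2, denominator ~ 5·(x - 1/2)^2.
The limit of the ratio is 1.

Final answer: 1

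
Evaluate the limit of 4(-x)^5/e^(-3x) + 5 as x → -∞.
The quotient is an ∞/∞ indeterminate form as x → -∞.
Compare growth rates of the dominant terms (exponentials ≫ polynomials ≫ logarithms), or apply L'Hôpital's rule; the quotient → 0.
Adding the constant: 0 + 5 = 5. Limit = 5.

Final answer: 5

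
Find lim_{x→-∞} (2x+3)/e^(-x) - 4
The quotient is an ∞/∞ indeterminate form as x → -∞.
Compare growth rates of the dominant terms (exponentials ≫ polynomials ≫ logarithms), or apply L'Hôpital's rule; the quotient → 0.
Adding the constant: 0 - 4 = -4. Limit = -4.

Final answer: -4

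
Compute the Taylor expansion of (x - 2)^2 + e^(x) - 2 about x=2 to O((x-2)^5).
-2 + e^(2) + e^(2)·(x - 2) + (1 + e^(2)/2)·(x - 2)^2 + e^(2)·(x - 2)^3/6 + e^(2)·(x - 2)^4/24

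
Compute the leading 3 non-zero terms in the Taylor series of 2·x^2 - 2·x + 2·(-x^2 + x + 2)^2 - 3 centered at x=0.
-4·x^2 + 6·x + 5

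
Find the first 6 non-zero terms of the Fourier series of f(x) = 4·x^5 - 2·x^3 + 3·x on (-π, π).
(-164·π^2 + 8·π^4 + 990)·sin(x) + (-4·π^4 - 36 + 22·π^2)·sin(2·x) + (-196·π^2/27 + 554/81 + 8·π^4/3)·sin(3·x) + (-2·π^4 - 45/16 + 7·π^2/2)·sin(4·x) + (-52·π^2/25 + 1062/625 + 8·π^4/5)·sin(5·x) + (-4·π^4/3 - 100/81 + 38·π^2/27)·sin(6·x)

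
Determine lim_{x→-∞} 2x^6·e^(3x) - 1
The product is a 0·∞ indeterminate form at x → -∞.
Rewrite the product as 2x^6 / e^(-3x) (an ∞/∞ form) and apply L'Hôpital, or use the standard hierarchy e^(3|x|) ≫ |x^6| as x → -∞.
The indeterminate product → 0, so the limit = -1.

Final answer: -1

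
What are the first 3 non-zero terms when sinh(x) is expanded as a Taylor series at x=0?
x^5/120 + x^3/6 + x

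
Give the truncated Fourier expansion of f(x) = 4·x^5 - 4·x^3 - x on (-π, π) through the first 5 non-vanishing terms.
(-168·π^2 + 8·π^4 + 1006)·sin(x) + (-4·π^4 - 35 + 24·π^2)·sin(2·x) + (-232·π^2/27 + 410/81 + 8·π^4/3)·sin(3·x) + (-2·π^4 - 19/16 + 9·π^2/2)·sin(4·x) + (-72·π^2/25 + 182/625 + 8·π^4/5)·sin(5·x)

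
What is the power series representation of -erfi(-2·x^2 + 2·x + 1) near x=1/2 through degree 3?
-erfi(3/2) + 4·e^(9/4)·(x - 1/2)^2/√(π)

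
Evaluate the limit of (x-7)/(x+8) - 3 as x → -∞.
Evaluate the dominant behaviour as x → -∞; each term tends to a finite value or vanishes.
Limit = -2.

Final answer: -2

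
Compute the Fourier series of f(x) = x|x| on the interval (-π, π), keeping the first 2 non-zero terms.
(-8 + 2·π^2)·sin(x)/π - π·sin(2·x)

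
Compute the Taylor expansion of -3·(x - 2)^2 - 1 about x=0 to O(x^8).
-3·x^2 + 12·x - 13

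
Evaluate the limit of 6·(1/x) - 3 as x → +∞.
Evaluate the dominant behaviour as x → +∞; each term tends to a finite value or vanishes.
Limit = -3.

Final answer: -3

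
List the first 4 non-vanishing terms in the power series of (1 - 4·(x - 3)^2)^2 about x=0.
-192·x^3 + 856·x^2 - 1680·x + 1225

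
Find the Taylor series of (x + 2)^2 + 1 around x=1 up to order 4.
10 + 6·(x - 1) + (x - 1)^2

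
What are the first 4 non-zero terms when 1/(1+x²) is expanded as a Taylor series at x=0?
-x^6 + x^4 - x^2 + 1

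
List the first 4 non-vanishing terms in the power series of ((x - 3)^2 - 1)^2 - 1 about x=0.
-12·x^3 + 52·x^2 - 96·x + 63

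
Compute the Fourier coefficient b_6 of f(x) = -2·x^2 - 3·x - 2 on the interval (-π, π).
b_6 = (1/π) ∫_{-π}^{π} f(x)·sin(6x) dx.
Evaluate the integral (use parity and integration by parts as needed): b_6 = 1.

Final answer: 1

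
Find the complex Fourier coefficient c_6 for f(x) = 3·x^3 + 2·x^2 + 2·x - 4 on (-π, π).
Compute the real Fourier coefficients first: a_6 = 2/9, b_6 = -π^2 - 1/2.
Then c_6 = (a_6 − i·b_6)/2 = 1/9 + i/4 + i·π^2/2.

Final answer: 1/9 + i/4 + i·π^2/2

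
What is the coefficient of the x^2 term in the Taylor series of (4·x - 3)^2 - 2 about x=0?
Expand to order 2: (4·x - 3)^2 - 2 = 16·x^2 - 24·x + 7 + O(x^3).
The coefficient of x^2 is 16.

Final answer: 16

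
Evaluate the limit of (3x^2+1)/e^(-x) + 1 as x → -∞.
The quotient is an ∞/∞ indeterminate form as x → -∞.
Compare growth rates of the dominant terms (exponentials ≫ polynomials ≫ logarithms), or apply L'Hôpital's rule; the quotient → 0.
Adding the constant: 0 + 1 = 1. Limit = 1.

Final answer: 1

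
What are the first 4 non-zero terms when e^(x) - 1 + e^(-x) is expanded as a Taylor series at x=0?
x^6/360 + x^4/12 + x^2 + 1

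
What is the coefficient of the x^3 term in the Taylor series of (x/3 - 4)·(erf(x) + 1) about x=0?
Expand to order 3: (x/3 - 4)·(erf(x) + 1) = 8·x^3/(3·√(π)) + 2·x^2/(3·√(π)) + x·(1/3 - 8/√(π)) - 4 + O(x^4).
The coefficient of x^3 is 8/(3·√(π)).

Final answer: 8/(3·√(π))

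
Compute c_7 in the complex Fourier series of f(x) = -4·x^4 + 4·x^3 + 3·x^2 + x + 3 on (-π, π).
Compute the real Fourier coefficients first: a_7 = -780/2401 + 32·π^2/49, b_7 = 50/343 + 8·π^2/7.
Then c_7 = (a_7 − i·b_7)/2 = -390/2401 + 16·π^2/49 - 4·i·π^2/7 - 25·i/343.

Final answer: -390/2401 + 16·π^2/49 - 4·i·π^2/7 - 25·i/343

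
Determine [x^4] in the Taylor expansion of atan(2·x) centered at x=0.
Expand to order 4: atan(2·x) = -8·x^3/3 + 2·x + O(x^5).
The coefficient of x^4 is 0.

Final answer: 0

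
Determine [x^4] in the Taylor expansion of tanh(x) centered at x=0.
Expand to order 4: tanh(x) = -x^3/3 + x + O(x^5).
The coefficient of x^4 is 0.

Final answer: 0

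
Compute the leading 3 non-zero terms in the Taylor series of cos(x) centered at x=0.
x^4/24 - x^2/2 + 1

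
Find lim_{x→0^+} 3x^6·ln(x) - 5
The product is a 0·∞ indeterminate form at x → 0⁺.
Rewrite the product as 3·ln(x) / x^(-6) and apply L'Hôpital, or use the standard hierarchy x^(-6) ≫ |ln x| as x → 0⁺.
The indeterminate product → 0, so the limit = -5.

Final answer: -5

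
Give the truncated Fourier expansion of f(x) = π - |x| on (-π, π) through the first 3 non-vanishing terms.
4·cos(x)/π + 4·cos(3·x)/(9·π) + π/2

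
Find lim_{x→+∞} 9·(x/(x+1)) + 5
Evaluate the dominant behaviour as x → +∞; each term tends to a finite value or vanishes.
Limit = 14.

Final answer: 14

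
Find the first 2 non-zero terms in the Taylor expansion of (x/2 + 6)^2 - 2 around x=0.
6·x + 34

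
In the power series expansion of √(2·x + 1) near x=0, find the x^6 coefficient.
Expand to order 6: √(2·x + 1) = -21·x^6/16 + 7·x^5/8 - 5·x^4/8 + x^3/2 - x^2/2 + x + 1 + O(x^7).
The coefficient of x^6 is -21/16.

Final answer: -21/16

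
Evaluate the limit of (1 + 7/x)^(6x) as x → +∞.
As x → +∞: write (1 + 7/x)^(6x) = ((1 + 7/x)^x)^6 → (e^7)^6 = e^42.
Limit = e^(42).

Final answer: e^(42)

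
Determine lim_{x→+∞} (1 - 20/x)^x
As x → +∞: this is the defining limit (1 - 20/x)^x → e^(-20).
Limit = e^(-20).

Final answer: e^(-20)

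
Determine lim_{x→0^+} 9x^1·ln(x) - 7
The product is a 0·∞ indeterminate form at x → 0⁺.
Rewrite the product as 9·ln(x) / x^(-1) and apply L'Hôpital, or use the standard hierarchy x^(-1) ≫ |ln x| as x → 0⁺.
The indeterminate product → 0, so the limit = -7.

Final answer: -7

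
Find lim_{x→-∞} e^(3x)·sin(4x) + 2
Evaluate the dominant behaviour as x → -∞; each term tends to a finite value or vanishes.
Limit = 2.

Final answer: 2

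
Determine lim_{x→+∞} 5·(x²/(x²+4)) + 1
Evaluate the dominant behaviour as x → +∞; each term tends to a finite value or vanishes.
Limit = 6.

Final answer: 6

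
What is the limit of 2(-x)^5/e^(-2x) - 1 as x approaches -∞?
The quotient is an ∞/∞ indeterminate form as x → -∞.
Compare growth rates of the dominant terms (exponentials ≫ polynomials ≫ logarithms), or apply L'Hôpital's rule; the quotient → 0.
Adding the constant: 0 - 1 = -1. Limit = -1.

Final answer: -1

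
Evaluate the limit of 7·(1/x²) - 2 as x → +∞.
Evaluate the dominant behaviour as x → +∞; each term tends to a finite value or vanishes.
Limit = -2.

Final answer: -2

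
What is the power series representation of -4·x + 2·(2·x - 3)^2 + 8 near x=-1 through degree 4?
62 - 44·(x + 1) + 8·(x + 1)^2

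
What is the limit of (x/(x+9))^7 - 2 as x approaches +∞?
As x → +∞: x/(x+9) = 1/(1 + 9/x) → 1, and the 7th power of a limit-1 base also → 1; with the additive constant, 1 - 2 = -1.
Limit = -1.

Final answer: -1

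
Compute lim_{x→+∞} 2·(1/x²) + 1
Evaluate the dominant behaviour as x → +∞; each term tends to a finite value or vanishes.
Limit = 1.

Final answer: 1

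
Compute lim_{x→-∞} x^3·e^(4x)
This is a 0·∞ indeterminate form at x → -∞.
Rewrite the product as x^3 / e^(-4x) (an ∞/∞ form) and apply L'Hôpital, or use the standard hierarchy e^(4|x|) ≫ |x^3| as x → -∞.
The indeterminate product → 0, so the limit = 0.

Final answer: 0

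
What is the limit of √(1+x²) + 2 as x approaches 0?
Direct substitution at x = 0 gives 3.

Final answer: 3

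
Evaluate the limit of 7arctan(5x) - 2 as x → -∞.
Evaluate the dominant behaviour as x → -∞; each term tends to a finite value or vanishes.
Limit = -7·π/2 - 2.

Final answer: -7·π/2 - 2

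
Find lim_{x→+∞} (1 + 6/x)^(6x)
As x → +∞: write (1 + 6/x)^(6x) = ((1 + 6/x)^x)^6 → (e^6)^6 = e^36.
Limit = e^(36).

Final answer: e^(36)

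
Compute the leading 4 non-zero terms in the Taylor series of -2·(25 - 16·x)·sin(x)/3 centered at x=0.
-16·x^4/9 + 25·x^3/9 + 32·x^2/3 - 50·x/3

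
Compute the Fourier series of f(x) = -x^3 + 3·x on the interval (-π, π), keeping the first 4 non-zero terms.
(18 - 2·π^2)·sin(x) + (-9/2 + π^2)·sin(2·x) + (22/9 - 2·π^2/3)·sin(3·x) + (-27/16 + π^2/2)·sin(4·x)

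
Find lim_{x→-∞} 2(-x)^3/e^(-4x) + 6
The quotient is an ∞/∞ indeterminate form as x → -∞.
Compare growth rates of the dominant terms (exponentials ≫ polynomials ≫ logarithms), or apply L'Hôpital's rule; the quotient → 0.
Adding the constant: 0 + 6 = 6. Limit = 6.

Final answer: 6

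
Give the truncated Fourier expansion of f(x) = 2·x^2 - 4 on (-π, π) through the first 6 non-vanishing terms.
-8·cos(x) + 2·cos(2·x) - 8·cos(3·x)/9 + cos(4·x)/2 - 8·cos(5·x)/25 - 4 + 2·π^2/3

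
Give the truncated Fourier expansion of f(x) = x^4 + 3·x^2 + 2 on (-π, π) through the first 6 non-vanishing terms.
(36 - 8·π^2)·cos(x) + 2·π^2·cos(2·x) + (-8·π^2/9 - 20/27)·cos(3·x) + (9/16 + π^2/2)·cos(4·x) + (-8·π^2/25 - 252/625)·cos(5·x) + 2 + π^2 + π^4/5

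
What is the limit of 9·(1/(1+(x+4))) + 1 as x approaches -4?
Direct substitution at x = -4 gives 10.

Final answer: 10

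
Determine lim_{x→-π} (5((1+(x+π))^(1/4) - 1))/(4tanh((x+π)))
Both numerator and denominator → 0 as x → -π; this is a 0/0 indeterminate form.
Expand each to leading order near x = -π: numerator ~ 5·(x + π)/4, denominator ~ 4·(x + π).
The limit of the ratio is 5/16.

Final answer: 5/16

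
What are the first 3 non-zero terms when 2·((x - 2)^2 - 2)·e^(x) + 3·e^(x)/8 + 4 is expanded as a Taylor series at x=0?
-61·x^2/16 - 29·x/8 + 67/8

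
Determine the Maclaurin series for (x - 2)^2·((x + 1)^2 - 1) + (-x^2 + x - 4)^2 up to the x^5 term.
2·x^4 - 4·x^3 + 5·x^2 + 16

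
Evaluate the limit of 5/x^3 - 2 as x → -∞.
Evaluate the dominant behaviour as x → -∞; each term tends to a finite value or vanishes.
Limit = -2.

Final answer: -2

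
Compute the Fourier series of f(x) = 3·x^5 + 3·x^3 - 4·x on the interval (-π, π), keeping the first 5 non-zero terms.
(-114·π^2 + 6·π^4 + 676)·sin(x) + (-3·π^4 - 14 + 12·π^2)·sin(2·x) + (-22·π^2/9 - 28/27 + 2·π^4)·sin(3·x) + (-3·π^4/2 + 119/64 + 3·π^2/8)·sin(4·x) + (-1036/625 + 6·π^2/25 + 6·π^4/5)·sin(5·x)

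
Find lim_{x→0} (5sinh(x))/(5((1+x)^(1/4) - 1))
Both numerator and denominator → 0 as x → 0; this is a 0/0 indeterminate form.
Expand each to leading order near x = 0: numerator ~ 5·x, denominator ~ 5·x/4.
The limit of the ratio is 4.

Final answer: 4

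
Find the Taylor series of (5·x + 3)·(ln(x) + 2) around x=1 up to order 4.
16 + 18·(x - 1) + (x - 1)^2 + (x - 1)^3/6 - (x - 1)^4/3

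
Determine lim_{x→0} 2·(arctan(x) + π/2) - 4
Direct substitution at x = 0 gives -4 + π.

Final answer: -4 + π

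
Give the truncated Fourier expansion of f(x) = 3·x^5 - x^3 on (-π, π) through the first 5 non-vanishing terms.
(-122·π^2 + 6·π^4 + 732)·sin(x) + (-3·π^4 - 24 + 16·π^2)·sin(2·x) + (-46·π^2/9 + 92/27 + 2·π^4)·sin(3·x) + (-3·π^4/2 - 57/64 + 19·π^2/8)·sin(4·x) + (-34·π^2/25 + 204/625 + 6·π^4/5)·sin(5·x)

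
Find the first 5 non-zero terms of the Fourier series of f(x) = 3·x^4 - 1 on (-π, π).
(144 - 24·π^2)·cos(x) + (-9 + 6·π^2)·cos(2·x) + (16/9 - 8·π^2/3)·cos(3·x) + (-9/16 + 3·π^2/2)·cos(4·x) - 1 + 3·π^4/5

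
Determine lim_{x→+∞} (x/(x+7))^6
As x → +∞: x/(x+7) = 1/(1 + 7/x) → 1, and the 6th power of a limit-1 base also → 1.
Limit = 1.

Final answer: 1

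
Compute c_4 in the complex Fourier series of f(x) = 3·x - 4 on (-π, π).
Compute the real Fourier coefficients first: a_4 = 0, b_4 = -3/2.
Then c_4 = (a_4 − i·b_4)/2 = 3·i/4.

Final answer: 3·i/4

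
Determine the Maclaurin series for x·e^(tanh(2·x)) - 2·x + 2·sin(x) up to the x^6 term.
-4·x^6/5 - 93·x^5/20 - 4·x^4/3 + 5·x^3/3 + 2·x^2 + x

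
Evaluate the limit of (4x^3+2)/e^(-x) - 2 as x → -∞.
The quotient is an ∞/∞ indeterminate form as x → -∞.
Compare growth rates of the dominant terms (exponentials ≫ polynomials ≫ logarithms), or apply L'Hôpital's rule; the quotient → 0.
Adding the constant: 0 - 2 = -2. Limit = -2.

Final answer: -2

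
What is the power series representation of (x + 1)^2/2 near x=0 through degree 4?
x^2/2 + x + 1/2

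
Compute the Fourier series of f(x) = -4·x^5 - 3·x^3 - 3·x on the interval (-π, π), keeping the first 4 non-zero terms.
(-930 - 8·π^4 + 154·π^2)·sin(x) + (-17·π^2 + 57/2 + 4·π^4)·sin(2·x) + (-8·π^4/3 - 374/81 + 106·π^2/27)·sin(3·x) + (-π^2 + 15/8 + 2·π^4)·sin(4·x)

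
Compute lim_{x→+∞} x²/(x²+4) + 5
Evaluate the dominant behaviour as x → +∞; each term tends to a finite value or vanishes.
Limit = 6.

Final answer: 6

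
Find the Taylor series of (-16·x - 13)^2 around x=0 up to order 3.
256·x^2 + 416·x + 169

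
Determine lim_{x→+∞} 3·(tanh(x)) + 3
Evaluate the dominant behaviour as x → +∞; each term tends to a finite value or vanishes.
Limit = 6.

Final answer: 6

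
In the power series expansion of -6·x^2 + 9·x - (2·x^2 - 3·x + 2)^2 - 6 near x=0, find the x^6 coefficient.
Expand to order 6: -6·x^2 + 9·x - (2·x^2 - 3·x + 2)^2 - 6 = -4·x^4 + 12·x^3 - 23·x^2 + 21·x - 10 + O(x^7).
The coefficient of x^6 is 0.

Final answer: 0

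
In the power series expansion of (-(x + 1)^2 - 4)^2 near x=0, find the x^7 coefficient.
Expand to order 7: (-(x + 1)^2 - 4)^2 = x^4 + 4·x^3 + 14·x^2 + 20·x + 25 + O(x^8).
The coefficient of x^7 is 0.

Final answer: 0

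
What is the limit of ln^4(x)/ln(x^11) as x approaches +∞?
This is an ∞/∞ indeterminate form as x → +∞.
Write ln(x^11) = 11·ln(x), reducing the quotient to ln^3(x)/11 → ∞.
Limit = ∞.

Final answer: ∞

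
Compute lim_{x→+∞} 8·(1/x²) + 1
Evaluate the dominant behaviour as x → +∞; each term tends to a finite value or vanishes.
Limit = 1.

Final answer: 1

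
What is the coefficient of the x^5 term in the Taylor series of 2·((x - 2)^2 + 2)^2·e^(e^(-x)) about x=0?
Expand to order 5: 2·((x - 2)^2 + 2)^2·e^(e^(-x)) = -2338·e·x^5/15 + 199·e·x^4 - 228·e·x^3 + 224·e·x^2 - 168·e·x + 72·e + O(x^6).
The coefficient of x^5 is -2338·e/15.

Final answer: -2338·e/15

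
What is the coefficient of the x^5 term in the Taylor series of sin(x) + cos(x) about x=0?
Expand to order 5: sin(x) + cos(x) = x^5/120 + x^4/24 - x^3/6 - x^2/2 + x + 1 + O(x^6).
The coefficient of x^5 is 1/120.

Final answer: 1/120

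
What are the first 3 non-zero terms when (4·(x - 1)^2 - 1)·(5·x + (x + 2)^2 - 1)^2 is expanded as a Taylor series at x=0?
-135·x^2 + 90·x + 27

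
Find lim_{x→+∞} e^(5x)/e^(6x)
This is an ∞/∞ indeterminate form as x → +∞.
Rewrite e^(5x)/e^(6x) = e^((5−6)x) = e^(-x); the exponent coefficient is -1 < 0 so e^(-x) → 0.
Limit = 0.

Final answer: 0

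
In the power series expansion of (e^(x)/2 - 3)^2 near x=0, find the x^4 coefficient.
Expand to order 4: (e^(x)/2 - 3)^2 = x^4/24 - x^3/6 - x^2 - 5·x/2 + 25/4 + O(x^5).
The coefficient of x^4 is 1/24.

Final answer: 1/24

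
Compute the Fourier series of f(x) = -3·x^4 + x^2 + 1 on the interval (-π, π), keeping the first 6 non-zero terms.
(-148 + 24·π^2)·cos(x) + (10 - 6·π^2)·cos(2·x) + (-20/9 + 8·π^2/3)·cos(3·x) + (13/16 - 3·π^2/2)·cos(4·x) + (-244/625 + 24·π^2/25)·cos(5·x) - 3·π^4/5 + 1 + π^2/3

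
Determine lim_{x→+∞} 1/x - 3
Evaluate the dominant behaviour as x → +∞; each term tends to a finite value or vanishes.
Limit = -3.

Final answer: -3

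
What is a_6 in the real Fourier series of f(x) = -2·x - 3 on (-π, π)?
a_6 = (1/π) ∫_{-π}^{π} f(x)·cos(6x) dx.
Evaluate the integral (use parity and integration by parts as needed): a_6 = 0.

Final answer: 0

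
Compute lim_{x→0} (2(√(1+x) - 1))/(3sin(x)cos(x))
Both numerator and denominator → 0 as x → 0; this is a 0/0 indeterminate form.
Expand each to leading order near x = 0: numerator ~ x, denominator ~ 3·x.
The limit of the ratio is 1/3.

Final answer: 1/3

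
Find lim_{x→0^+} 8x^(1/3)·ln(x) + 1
The product is a 0·∞ indeterminate form at x → 0⁺.
Rewrite the product as 8·ln(x) / x^(-1/3) and apply L'Hôpital, or use the standard hierarchy x^(-1/3) ≫ |ln x| as x → 0⁺.
The indeterminate product → 0, so the limit = 1.

Final answer: 1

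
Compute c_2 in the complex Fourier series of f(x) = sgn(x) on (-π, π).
Compute the real Fourier coefficients first: a_2 = 0, b_2 = 0.
Then c_2 = (a_2 − i·b_2)/2 = 0.

Final answer: 0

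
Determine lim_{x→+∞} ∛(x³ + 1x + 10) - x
This is an ∞ − ∞ indeterminate form.
Multiply by (A² + AB + B²)/(A² + AB + B²) where A = ∛(x³+1x + 10), B = x to use A³ − B³ = (A−B)(A²+AB+B²); the x³ terms cancel, leaving (1x + 10)/(A²+AB+B²) with denominator ~ 3x², so the limit is 0.
Limit = 0.

Final answer: 0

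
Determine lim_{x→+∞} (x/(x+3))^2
As x → +∞: x/(x+3) = 1/(1 + 3/x) → 1, and the 2nd power of a limit-1 base also → 1.
Limit = 1.

Final answer: 1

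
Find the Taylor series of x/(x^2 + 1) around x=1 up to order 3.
1/2 - (x - 1)^2/4 + (x - 1)^3/4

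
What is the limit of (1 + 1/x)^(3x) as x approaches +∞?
As x → +∞: write (1 + 1/x)^(3x) = ((1 + 1/x)^x)^3 → (e^1)^3 = e^3.
Limit = e^(3).

Final answer: e^(3)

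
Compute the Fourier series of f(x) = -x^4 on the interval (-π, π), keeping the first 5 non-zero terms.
(-48 + 8·π^2)·cos(x) + (3 - 2·π^2)·cos(2·x) + (-16/27 + 8·π^2/9)·cos(3·x) + (3/16 - π^2/2)·cos(4·x) - π^4/5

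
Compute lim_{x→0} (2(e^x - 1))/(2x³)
Both numerator and denominator → 0 as x → 0; this is a 0/0 indeterminate form.
Expand each to leading order near x = 0: numerator ~ 2·x, denominator ~ 2·x^3.
The limit of the ratio is ∞.

Final answer: ∞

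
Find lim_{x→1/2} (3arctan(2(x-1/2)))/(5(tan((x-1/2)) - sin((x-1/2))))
Both numerator and denominator → 0 as x → 1/2; this is a 0/0 indeterminate form.
Expand each to leading order near x = 1/2: numerator ~ 6·(x - 1/2), denominator ~ 5·(x - 1/2)^3/2.
The limit of the ratio is ∞.

Final answer: ∞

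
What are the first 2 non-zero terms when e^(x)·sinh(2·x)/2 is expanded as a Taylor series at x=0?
x^2 + x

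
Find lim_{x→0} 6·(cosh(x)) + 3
Direct substitution at x = 0 gives 9.

Final answer: 9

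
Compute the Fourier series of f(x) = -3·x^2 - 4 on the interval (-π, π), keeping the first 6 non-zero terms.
12·cos(x) - 3·cos(2·x) + 4·cos(3·x)/3 - 3·cos(4·x)/4 + 12·cos(5·x)/25 - π^2 - 4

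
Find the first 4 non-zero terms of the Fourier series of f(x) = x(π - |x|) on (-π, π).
8·sin(x)/π + 8·sin(3·x)/(27·π) + 8·sin(5·x)/(125·π) + 8·sin(7·x)/(343·π)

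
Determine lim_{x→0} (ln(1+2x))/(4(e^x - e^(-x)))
Both numerator and denominator → 0 as x → 0; this is a 0/0 indeterminate form.
Expand each to leading order near x = 0: numerator ~ 2·x, denominator ~ 8·x.
The limit of the ratio is 1/4.

Final answer: 1/4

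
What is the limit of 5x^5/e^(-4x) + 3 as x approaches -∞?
The quotient is an ∞/∞ indeterminate form as x → -∞.
Compare growth rates of the dominant terms (exponentials ≫ polynomials ≫ logarithms), or apply L'Hôpital's rule; the quotient → 0.
Adding the constant: 0 + 3 = 3. Limit = 3.

Final answer: 3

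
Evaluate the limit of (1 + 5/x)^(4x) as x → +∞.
As x → +∞: write (1 + 5/x)^(4x) = ((1 + 5/x)^x)^4 → (e^5)^4 = e^20.
Limit = e^(20).

Final answer: e^(20)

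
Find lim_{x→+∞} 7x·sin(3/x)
As x → +∞: let u = 3/x → 0⁺; then 7·x·sin(3/x) = 7·3·sin(u)/u → 7·3·1 = 21.
Limit = 21.

Final answer: 21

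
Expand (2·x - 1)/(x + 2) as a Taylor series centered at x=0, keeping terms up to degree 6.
-5·x^6/128 + 5·x^5/64 - 5·x^4/32 + 5·x^3/16 - 5·x^2/8 + 5·x/4 - 1/2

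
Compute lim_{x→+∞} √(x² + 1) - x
This is an ∞ − ∞ indeterminate form.
Multiply and divide by the conjugate √(x²+1) + x; the x² terms cancel, leaving 1/(√(x²+1)+x) → 0.
Limit = 0.

Final answer: 0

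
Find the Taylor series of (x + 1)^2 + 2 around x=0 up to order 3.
x^2 + 2·x + 3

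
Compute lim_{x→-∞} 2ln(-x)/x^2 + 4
The quotient is an ∞/∞ indeterminate form as x → -∞.
Compare growth rates of the dominant terms (exponentials ≫ polynomials ≫ logarithms), or apply L'Hôpital's rule; the quotient → 0.
Adding the constant: 0 + 4 = 4. Limit = 4.

Final answer: 4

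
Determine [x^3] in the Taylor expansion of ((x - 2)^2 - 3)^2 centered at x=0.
Expand to order 3: ((x - 2)^2 - 3)^2 = -8·x^3 + 18·x^2 - 8·x + 1 + O(x^4).
The coefficient of x^3 is -8.

Final answer: -8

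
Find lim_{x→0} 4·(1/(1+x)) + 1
Direct substitution at x = 0 gives 5.

Final answer: 5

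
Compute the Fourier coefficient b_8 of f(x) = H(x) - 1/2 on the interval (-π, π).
b_8 = (1/π) ∫_{-π}^{π} f(x)·sin(8x) dx.
Evaluate the integral (use parity and integration by parts as needed): b_8 = 0.

Final answer: 0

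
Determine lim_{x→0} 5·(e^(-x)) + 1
Direct substitution at x = 0 gives 6.

Final answer: 6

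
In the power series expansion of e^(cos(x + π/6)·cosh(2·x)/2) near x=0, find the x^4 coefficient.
Expand to order 4: e^(cos(x + π/6)·cosh(2·x)/2) = x^4·(-47·√(3)·e^(√(3)/4)/768 + 667·e^(√(3)/4)/2048) + x^3·(-59·e^(√(3)/4)/128 - 3·√(3)·e^(√(3)/4)/32) + x^2·(e^(√(3)/4)/32 + 3·√(3)·e^(√(3)/4)/8) - x·e^(√(3)/4)/4 + e^(√(3)/4) + O(x^5).
The coefficient of x^4 is -47·√(3)·e^(√(3)/4)/768 + 667·e^(√(3)/4)/2048.

Final answer: -47·√(3)·e^(√(3)/4)/768 + 667·e^(√(3)/4)/2048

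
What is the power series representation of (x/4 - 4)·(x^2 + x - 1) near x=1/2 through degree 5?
31/32 - 125·(x - 1/2)/16 - 27·(x - 1/2)^2/8 + (x - 1/2)^3/4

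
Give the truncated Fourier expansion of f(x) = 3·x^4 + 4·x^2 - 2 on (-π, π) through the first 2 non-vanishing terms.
(128 - 24·π^2)·cos(x) - 2 + 4·π^2/3 + 3·π^4/5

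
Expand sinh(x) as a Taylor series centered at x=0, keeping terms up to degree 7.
x^7/5040 + x^5/120 + x^3/6 + x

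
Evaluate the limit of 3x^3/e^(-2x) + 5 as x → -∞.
The quotient is an ∞/∞ indeterminate form as x → -∞.
Compare growth rates of the dominant terms (exponentials ≫ polynomials ≫ logarithms), or apply L'Hôpital's rule; the quotient → 0.
Adding the constant: 0 + 5 = 5. Limit = 5.

Final answer: 5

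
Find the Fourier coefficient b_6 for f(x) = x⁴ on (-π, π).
b_6 = (1/π) ∫_{-π}^{π} f(x)·sin(6x) dx.
Evaluate the integral (use parity and integration by parts as needed): b_6 = 0.

Final answer: 0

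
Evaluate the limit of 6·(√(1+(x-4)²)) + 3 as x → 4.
Direct substitution at x = 4 gives 9.

Final answer: 9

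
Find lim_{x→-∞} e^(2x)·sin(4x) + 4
Evaluate the dominant behaviour as x → -∞; each term tends to a finite value or vanishes.
Limit = 4.

Final answer: 4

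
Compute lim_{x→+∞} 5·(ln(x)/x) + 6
Evaluate the dominant behaviour as x → +∞; each term tends to a finite value or vanishes.
Limit = 6.

Final answer: 6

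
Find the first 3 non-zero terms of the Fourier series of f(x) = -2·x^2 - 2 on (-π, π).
8·cos(x) - 2·cos(2·x) - 2·π^2/3 - 2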